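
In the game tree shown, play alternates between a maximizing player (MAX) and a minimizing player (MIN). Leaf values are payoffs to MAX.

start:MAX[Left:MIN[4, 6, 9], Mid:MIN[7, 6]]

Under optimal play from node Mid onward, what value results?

6

Mid (MIN): min(7, 6) = 6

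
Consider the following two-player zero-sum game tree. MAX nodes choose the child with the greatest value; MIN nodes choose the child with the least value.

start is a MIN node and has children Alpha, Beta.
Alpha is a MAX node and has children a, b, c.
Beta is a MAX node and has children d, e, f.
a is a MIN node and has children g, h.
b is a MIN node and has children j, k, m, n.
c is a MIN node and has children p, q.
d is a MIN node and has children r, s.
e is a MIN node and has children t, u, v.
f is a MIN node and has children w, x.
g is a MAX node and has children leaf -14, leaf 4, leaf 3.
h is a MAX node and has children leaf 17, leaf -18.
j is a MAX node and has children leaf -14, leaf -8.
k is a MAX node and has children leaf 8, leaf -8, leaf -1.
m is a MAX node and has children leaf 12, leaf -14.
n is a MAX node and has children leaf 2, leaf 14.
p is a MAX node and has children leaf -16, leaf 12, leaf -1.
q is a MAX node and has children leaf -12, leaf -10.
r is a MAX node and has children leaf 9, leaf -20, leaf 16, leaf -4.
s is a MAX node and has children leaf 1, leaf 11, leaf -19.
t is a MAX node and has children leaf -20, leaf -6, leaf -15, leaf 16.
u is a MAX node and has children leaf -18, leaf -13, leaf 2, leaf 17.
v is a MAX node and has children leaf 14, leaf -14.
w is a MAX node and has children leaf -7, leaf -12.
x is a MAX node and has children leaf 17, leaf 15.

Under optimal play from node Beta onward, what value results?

r (MAX): max(9, -20, 16, -4) = 16
s (MAX): max(1, 11, -19) = 11
d (MIN): min(16, 11) = 11
t (MAX): max(-20, -6, -15, 16) = 16
u (MAX): max(-18, -13, 2, 17) = 17
v (MAX): max(14, -14) = 14
e (MIN): min(16, 17, 14) = 14
w (MAX): max(-7, -12) = -7
x (MAX): max(17, 15) = 17
f (MIN): min(-7, 17) = -7
Beta (MAX): max(11, 14, -7) = 14

14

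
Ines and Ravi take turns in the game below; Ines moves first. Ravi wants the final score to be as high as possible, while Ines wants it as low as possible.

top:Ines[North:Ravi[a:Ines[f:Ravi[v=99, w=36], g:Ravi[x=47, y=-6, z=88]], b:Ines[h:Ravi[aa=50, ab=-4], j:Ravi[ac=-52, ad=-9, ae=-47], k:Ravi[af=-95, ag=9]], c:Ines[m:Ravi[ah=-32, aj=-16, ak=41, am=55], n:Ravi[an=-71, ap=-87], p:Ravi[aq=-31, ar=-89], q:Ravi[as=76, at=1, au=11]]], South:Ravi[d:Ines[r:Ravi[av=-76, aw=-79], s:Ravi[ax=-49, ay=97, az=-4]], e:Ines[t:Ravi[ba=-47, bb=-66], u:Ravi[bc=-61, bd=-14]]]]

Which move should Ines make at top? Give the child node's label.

South

f (Ravi): max(99, 36) = 99
g (Ravi): max(47, -6, 88) = 88
a (Ines): min(99, 88) = 88
h (Ravi): max(50, -4) = 50
j (Ravi): max(-52, -9, -47) = -9
k (Ravi): max(-95, 9) = 9
b (Ines): min(50, -9, 9) = -9
m (Ravi): max(-32, -16, 41, 55) = 55
n (Ravi): max(-71, -87) = -71
p (Ravi): max(-31, -89) = -31
q (Ravi): max(76, 1, 11) = 76
c (Ines): min(55, -71, -31, 76) = -71
North (Ravi): max(88, -9, -71) = 88
r (Ravi): max(-76, -79) = -76
s (Ravi): max(-49, 97, -4) = 97
d (Ines): min(-76, 97) = -76
t (Ravi): max(-47, -66) = -47
u (Ravi): max(-61, -14) = -14
e (Ines): min(-47, -14) = -47
South (Ravi): max(-76, -47) = -47
top (Ines): min(88, -47) = -47
Ines at top wants the lowest of {North=88, South=-47}, so chooses South.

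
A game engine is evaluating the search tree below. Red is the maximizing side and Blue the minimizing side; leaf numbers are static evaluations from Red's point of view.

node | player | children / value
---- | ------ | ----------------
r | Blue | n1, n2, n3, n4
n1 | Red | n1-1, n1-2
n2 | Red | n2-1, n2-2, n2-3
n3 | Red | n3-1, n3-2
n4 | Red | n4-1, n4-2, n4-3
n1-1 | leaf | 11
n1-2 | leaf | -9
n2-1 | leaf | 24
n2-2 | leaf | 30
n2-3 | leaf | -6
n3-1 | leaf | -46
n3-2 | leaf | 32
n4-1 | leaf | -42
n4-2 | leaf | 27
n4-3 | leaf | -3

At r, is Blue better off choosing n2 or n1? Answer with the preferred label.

n2 (Red): max(24, 30, -6) = 30
n1 (Red): max(11, -9) = 11
Blue prefers the lower value; n2=30, n1=11. n1 is better since 11 < 30.

n1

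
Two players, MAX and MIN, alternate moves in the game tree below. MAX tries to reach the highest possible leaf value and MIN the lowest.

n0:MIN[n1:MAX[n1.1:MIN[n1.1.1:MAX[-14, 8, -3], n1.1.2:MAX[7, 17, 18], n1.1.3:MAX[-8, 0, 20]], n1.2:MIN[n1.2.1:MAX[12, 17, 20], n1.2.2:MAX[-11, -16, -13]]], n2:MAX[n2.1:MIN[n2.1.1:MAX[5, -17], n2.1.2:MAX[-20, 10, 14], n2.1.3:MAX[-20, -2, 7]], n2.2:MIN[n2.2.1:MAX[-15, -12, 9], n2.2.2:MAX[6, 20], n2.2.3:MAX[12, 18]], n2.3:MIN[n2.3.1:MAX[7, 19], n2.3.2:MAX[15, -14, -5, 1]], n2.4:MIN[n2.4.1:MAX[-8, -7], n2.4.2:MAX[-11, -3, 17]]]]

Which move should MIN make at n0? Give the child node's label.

n1.1.1 (MAX): max(-14, 8, -3) = 8
n1.1.2 (MAX): max(7, 17, 18) = 18
n1.1.3 (MAX): max(-8, 0, 20) = 20
n1.1 (MIN): min(8, 18, 20) = 8
n1.2.1 (MAX): max(12, 17, 20) = 20
n1.2.2 (MAX): max(-11, -16, -13) = -11
n1.2 (MIN): min(20, -11) = -11
n1 (MAX): max(8, -11) = 8
n2.1.1 (MAX): max(5, -17) = 5
n2.1.2 (MAX): max(-20, 10, 14) = 14
n2.1.3 (MAX): max(-20, -2, 7) = 7
n2.1 (MIN): min(5, 14, 7) = 5
n2.2.1 (MAX): max(-15, -12, 9) = 9
n2.2.2 (MAX): max(6, 20) = 20
n2.2.3 (MAX): max(12, 18) = 18
n2.2 (MIN): min(9, 20, 18) = 9
n2.3.1 (MAX): max(7, 19) = 19
n2.3.2 (MAX): max(15, -14, -5, 1) = 15
n2.3 (MIN): min(19, 15) = 15
n2.4.1 (MAX): max(-8, -7) = -7
n2.4.2 (MAX): max(-11, -3, 17) = 17
n2.4 (MIN): min(-7, 17) = -7
n2 (MAX): max(5, 9, 15, -7) = 15
n0 (MIN): min(8, 15) = 8
MIN at n0 wants the lowest of {n1=8, n2=15}, so chooses n1.

n1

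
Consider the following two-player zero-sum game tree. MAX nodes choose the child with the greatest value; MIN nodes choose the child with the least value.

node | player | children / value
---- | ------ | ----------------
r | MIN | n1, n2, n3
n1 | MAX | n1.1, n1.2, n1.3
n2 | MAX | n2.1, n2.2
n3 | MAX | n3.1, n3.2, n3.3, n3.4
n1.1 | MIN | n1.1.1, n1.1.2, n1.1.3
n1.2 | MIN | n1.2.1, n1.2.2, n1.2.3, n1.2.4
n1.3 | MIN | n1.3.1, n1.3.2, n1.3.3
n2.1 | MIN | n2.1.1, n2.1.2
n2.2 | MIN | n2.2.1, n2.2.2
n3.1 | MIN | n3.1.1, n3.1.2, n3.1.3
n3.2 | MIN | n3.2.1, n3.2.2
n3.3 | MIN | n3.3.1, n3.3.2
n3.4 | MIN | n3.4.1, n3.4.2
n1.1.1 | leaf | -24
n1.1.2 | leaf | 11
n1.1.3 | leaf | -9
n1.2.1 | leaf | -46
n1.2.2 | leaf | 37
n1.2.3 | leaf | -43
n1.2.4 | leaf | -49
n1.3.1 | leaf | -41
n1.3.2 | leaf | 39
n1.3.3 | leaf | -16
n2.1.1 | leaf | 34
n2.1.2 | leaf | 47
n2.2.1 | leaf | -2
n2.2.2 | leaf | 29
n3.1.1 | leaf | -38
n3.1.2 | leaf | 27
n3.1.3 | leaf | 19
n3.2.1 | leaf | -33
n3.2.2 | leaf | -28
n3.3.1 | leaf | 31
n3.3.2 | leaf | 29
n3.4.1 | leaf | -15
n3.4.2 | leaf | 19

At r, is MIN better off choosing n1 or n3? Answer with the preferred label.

n1.1 (MIN): min(-24, 11, -9) = -24
n1.2 (MIN): min(-46, 37, -43, -49) = -49
n1.3 (MIN): min(-41, 39, -16) = -41
n1 (MAX): max(-24, -49, -41) = -24
n3.1 (MIN): min(-38, 27, 19) = -38
n3.2 (MIN): min(-33, -28) = -33
n3.3 (MIN): min(31, 29) = 29
n3.4 (MIN): min(-15, 19) = -15
n3 (MAX): max(-38, -33, 29, -15) = 29
MIN prefers the lower value; n1=-24, n3=29. n1 is better since -24 < 29.

n1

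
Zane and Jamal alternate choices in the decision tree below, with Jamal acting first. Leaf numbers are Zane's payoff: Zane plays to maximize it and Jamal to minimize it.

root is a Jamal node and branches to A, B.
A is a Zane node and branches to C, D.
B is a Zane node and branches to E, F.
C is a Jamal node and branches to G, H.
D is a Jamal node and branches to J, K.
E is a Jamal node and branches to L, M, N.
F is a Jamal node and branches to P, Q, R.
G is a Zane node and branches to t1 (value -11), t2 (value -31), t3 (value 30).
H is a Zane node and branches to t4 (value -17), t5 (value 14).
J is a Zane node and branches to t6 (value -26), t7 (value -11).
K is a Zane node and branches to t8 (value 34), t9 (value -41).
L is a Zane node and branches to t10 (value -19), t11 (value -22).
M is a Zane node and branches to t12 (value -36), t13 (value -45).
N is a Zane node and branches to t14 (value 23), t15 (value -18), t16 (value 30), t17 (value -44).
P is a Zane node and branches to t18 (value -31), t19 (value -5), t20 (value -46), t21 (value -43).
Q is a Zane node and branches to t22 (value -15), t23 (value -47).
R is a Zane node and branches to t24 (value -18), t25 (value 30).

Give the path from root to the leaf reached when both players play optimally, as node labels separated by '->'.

G (Zane): max(-11, -31, 30) = 30
H (Zane): max(-17, 14) = 14
C (Jamal): min(30, 14) = 14
J (Zane): max(-26, -11) = -11
K (Zane): max(34, -41) = 34
D (Jamal): min(-11, 34) = -11
A (Zane): max(14, -11) = 14
L (Zane): max(-19, -22) = -19
M (Zane): max(-36, -45) = -36
N (Zane): max(23, -18, 30, -44) = 30
E (Jamal): min(-19, -36, 30) = -36
P (Zane): max(-31, -5, -46, -43) = -5
Q (Zane): max(-15, -47) = -15
R (Zane): max(-18, 30) = 30
F (Jamal): min(-5, -15, 30) = -15
B (Zane): max(-36, -15) = -15
root (Jamal): min(14, -15) = -15
At root, Jamal picks B (lowest: -15).
At B, Zane picks F (highest: -15).
At F, Jamal picks Q (lowest: -15).
At Q, Zane picks t22 (highest: -15).
Terminal value -15.

root -> B -> F -> Q -> t22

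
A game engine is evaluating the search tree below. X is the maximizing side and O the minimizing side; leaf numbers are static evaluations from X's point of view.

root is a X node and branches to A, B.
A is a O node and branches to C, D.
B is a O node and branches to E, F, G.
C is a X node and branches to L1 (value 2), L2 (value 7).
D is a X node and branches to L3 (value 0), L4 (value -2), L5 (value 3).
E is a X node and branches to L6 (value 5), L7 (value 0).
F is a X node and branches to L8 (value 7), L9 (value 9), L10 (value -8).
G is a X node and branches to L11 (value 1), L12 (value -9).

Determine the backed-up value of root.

C (X): max(2, 7) = 7
D (X): max(0, -2, 3) = 3
A (O): min(7, 3) = 3
E (X): max(5, 0) = 5
F (X): max(7, 9, -8) = 9
G (X): max(1, -9) = 1
B (O): min(5, 9, 1) = 1
root (X): max(3, 1) = 3

3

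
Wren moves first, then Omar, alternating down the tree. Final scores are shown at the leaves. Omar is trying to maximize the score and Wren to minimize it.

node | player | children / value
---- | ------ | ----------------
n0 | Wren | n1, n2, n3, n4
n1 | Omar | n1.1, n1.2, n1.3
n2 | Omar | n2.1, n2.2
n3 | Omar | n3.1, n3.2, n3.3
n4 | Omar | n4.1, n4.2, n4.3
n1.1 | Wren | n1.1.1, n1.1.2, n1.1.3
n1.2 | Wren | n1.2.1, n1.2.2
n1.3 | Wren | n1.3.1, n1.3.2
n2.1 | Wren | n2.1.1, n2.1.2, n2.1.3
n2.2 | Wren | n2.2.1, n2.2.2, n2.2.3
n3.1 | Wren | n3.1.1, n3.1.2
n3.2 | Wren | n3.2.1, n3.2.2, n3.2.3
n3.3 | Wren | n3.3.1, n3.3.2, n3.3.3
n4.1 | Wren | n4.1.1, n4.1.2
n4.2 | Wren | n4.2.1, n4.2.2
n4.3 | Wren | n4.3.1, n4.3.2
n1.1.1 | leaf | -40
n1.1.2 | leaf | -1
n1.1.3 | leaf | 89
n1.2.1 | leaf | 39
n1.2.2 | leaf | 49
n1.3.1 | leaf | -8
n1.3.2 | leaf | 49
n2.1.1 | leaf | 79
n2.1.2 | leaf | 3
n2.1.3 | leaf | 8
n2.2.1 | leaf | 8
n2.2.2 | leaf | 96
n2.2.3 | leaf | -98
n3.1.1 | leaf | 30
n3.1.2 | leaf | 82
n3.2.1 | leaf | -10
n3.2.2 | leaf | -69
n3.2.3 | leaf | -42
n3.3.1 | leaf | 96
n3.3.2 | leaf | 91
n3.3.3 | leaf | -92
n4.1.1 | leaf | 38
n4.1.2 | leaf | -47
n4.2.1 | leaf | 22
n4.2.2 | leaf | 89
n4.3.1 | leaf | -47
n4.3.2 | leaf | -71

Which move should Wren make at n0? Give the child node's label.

n1.1 (Wren): min(-40, -1, 89) = -40
n1.2 (Wren): min(39, 49) = 39
n1.3 (Wren): min(-8, 49) = -8
n1 (Omar): max(-40, 39, -8) = 39
n2.1 (Wren): min(79, 3, 8) = 3
n2.2 (Wren): min(8, 96, -98) = -98
n2 (Omar): max(3, -98) = 3
n3.1 (Wren): min(30, 82) = 30
n3.2 (Wren): min(-10, -69, -42) = -69
n3.3 (Wren): min(96, 91, -92) = -92
n3 (Omar): max(30, -69, -92) = 30
n4.1 (Wren): min(38, -47) = -47
n4.2 (Wren): min(22, 89) = 22
n4.3 (Wren): min(-47, -71) = -71
n4 (Omar): max(-47, 22, -71) = 22
n0 (Wren): min(39, 3, 30, 22) = 3
Wren at n0 wants the lowest of {n1=39, n2=3, n3=30, n4=22}, so chooses n2.

n2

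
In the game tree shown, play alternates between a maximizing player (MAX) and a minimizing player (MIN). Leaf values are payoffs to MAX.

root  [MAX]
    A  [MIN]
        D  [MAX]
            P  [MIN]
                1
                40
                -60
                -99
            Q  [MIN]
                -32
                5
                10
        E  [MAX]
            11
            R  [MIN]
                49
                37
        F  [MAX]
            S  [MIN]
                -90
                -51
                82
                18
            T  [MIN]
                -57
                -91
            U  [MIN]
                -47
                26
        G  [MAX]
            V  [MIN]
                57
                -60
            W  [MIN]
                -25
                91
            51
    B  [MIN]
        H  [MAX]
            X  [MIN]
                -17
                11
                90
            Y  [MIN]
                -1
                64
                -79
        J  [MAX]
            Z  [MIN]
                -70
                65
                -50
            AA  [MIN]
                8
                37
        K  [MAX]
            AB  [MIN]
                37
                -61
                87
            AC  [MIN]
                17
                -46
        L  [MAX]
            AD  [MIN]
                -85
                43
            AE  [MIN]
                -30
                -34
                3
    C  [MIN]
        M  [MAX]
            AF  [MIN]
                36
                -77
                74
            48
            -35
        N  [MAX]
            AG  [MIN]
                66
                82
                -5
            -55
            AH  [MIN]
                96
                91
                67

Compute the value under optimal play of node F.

-47

S (MIN): min(-90, -51, 82, 18) = -90
T (MIN): min(-57, -91) = -91
U (MIN): min(-47, 26) = -47
F (MAX): max(-90, -91, -47) = -47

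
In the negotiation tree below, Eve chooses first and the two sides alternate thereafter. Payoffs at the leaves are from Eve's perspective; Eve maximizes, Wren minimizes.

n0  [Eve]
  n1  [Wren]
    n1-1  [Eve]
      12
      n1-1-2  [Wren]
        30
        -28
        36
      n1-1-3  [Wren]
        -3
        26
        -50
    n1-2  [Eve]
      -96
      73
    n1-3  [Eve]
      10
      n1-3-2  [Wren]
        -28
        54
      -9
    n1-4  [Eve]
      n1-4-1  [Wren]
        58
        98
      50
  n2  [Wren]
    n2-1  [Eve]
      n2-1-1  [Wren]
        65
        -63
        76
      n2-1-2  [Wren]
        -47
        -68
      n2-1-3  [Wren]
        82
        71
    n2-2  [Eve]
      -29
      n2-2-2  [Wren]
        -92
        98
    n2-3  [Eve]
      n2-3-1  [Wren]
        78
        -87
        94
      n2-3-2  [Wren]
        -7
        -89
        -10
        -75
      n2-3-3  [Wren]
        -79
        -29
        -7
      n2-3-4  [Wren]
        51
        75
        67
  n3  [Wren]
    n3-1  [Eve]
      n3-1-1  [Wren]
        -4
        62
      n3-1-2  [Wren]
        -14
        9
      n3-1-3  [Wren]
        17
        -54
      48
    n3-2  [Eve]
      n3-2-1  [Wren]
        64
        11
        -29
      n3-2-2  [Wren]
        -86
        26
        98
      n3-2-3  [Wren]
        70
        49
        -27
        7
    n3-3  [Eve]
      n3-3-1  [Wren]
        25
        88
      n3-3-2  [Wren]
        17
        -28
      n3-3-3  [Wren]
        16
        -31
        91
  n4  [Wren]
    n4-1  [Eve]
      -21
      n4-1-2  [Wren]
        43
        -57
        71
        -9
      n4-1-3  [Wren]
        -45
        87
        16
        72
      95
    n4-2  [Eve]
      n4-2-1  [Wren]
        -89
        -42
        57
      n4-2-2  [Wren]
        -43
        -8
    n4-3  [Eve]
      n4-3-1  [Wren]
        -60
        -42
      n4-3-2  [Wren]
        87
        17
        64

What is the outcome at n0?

n1-1-2 (Wren): min(30, -28, 36) = -28
n1-1-3 (Wren): min(-3, 26, -50) = -50
n1-1 (Eve): max(12, -28, -50) = 12
n1-2 (Eve): max(-96, 73) = 73
n1-3-2 (Wren): min(-28, 54) = -28
n1-3 (Eve): max(10, -28, -9) = 10
n1-4-1 (Wren): min(58, 98) = 58
n1-4 (Eve): max(58, 50) = 58
n1 (Wren): min(12, 73, 10, 58) = 10
n2-1-1 (Wren): min(65, -63, 76) = -63
n2-1-2 (Wren): min(-47, -68) = -68
n2-1-3 (Wren): min(82, 71) = 71
n2-1 (Eve): max(-63, -68, 71) = 71
n2-2-2 (Wren): min(-92, 98) = -92
n2-2 (Eve): max(-29, -92) = -29
n2-3-1 (Wren): min(78, -87, 94) = -87
n2-3-2 (Wren): min(-7, -89, -10, -75) = -89
n2-3-3 (Wren): min(-79, -29, -7) = -79
n2-3-4 (Wren): min(51, 75, 67) = 51
n2-3 (Eve): max(-87, -89, -79, 51) = 51
n2 (Wren): min(71, -29, 51) = -29
n3-1-1 (Wren): min(-4, 62) = -4
n3-1-2 (Wren): min(-14, 9) = -14
n3-1-3 (Wren): min(17, -54) = -54
n3-1 (Eve): max(-4, -14, -54, 48) = 48
n3-2-1 (Wren): min(64, 11, -29) = -29
n3-2-2 (Wren): min(-86, 26, 98) = -86
n3-2-3 (Wren): min(70, 49, -27, 7) = -27
n3-2 (Eve): max(-29, -86, -27) = -27
n3-3-1 (Wren): min(25, 88) = 25
n3-3-2 (Wren): min(17, -28) = -28
n3-3-3 (Wren): min(16, -31, 91) = -31
n3-3 (Eve): max(25, -28, -31) = 25
n3 (Wren): min(48, -27, 25) = -27
n4-1-2 (Wren): min(43, -57, 71, -9) = -57
n4-1-3 (Wren): min(-45, 87, 16, 72) = -45
n4-1 (Eve): max(-21, -57, -45, 95) = 95
n4-2-1 (Wren): min(-89, -42, 57) = -89
n4-2-2 (Wren): min(-43, -8) = -43
n4-2 (Eve): max(-89, -43) = -43
n4-3-1 (Wren): min(-60, -42) = -60
n4-3-2 (Wren): min(87, 17, 64) = 17
n4-3 (Eve): max(-60, 17) = 17
n4 (Wren): min(95, -43, 17) = -43
n0 (Eve): max(10, -29, -27, -43) = 10

10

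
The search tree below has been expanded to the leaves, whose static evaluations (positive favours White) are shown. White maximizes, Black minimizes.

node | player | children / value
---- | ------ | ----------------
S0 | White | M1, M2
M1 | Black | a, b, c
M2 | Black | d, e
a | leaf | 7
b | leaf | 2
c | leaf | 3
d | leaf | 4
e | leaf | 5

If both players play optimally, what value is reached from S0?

4

M1 (Black): min(7, 2, 3) = 2
M2 (Black): min(4, 5) = 4
S0 (White): max(2, 4) = 4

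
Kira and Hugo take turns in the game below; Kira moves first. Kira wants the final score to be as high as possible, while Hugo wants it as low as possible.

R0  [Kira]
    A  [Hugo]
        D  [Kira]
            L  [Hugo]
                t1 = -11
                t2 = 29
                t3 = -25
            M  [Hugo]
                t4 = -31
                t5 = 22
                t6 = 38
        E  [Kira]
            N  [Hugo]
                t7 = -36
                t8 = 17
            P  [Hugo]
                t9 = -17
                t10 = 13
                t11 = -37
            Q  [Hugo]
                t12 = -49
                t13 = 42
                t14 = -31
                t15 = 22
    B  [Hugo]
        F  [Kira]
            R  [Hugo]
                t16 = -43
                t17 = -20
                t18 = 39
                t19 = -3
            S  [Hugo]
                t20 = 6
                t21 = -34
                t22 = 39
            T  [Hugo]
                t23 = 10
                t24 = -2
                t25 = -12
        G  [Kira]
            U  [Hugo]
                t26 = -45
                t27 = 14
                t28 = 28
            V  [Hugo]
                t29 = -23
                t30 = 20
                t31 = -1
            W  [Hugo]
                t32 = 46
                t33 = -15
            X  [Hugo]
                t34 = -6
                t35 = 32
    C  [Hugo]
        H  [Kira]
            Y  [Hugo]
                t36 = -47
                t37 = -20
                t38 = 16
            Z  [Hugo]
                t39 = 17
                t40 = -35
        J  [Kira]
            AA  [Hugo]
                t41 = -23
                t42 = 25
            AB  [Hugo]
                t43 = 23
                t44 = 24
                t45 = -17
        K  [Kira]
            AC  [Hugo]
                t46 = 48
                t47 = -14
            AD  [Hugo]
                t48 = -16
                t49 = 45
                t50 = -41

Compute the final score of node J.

AA (Hugo): min(-23, 25) = -23
AB (Hugo): min(23, 24, -17) = -17
J (Kira): max(-23, -17) = -17

-17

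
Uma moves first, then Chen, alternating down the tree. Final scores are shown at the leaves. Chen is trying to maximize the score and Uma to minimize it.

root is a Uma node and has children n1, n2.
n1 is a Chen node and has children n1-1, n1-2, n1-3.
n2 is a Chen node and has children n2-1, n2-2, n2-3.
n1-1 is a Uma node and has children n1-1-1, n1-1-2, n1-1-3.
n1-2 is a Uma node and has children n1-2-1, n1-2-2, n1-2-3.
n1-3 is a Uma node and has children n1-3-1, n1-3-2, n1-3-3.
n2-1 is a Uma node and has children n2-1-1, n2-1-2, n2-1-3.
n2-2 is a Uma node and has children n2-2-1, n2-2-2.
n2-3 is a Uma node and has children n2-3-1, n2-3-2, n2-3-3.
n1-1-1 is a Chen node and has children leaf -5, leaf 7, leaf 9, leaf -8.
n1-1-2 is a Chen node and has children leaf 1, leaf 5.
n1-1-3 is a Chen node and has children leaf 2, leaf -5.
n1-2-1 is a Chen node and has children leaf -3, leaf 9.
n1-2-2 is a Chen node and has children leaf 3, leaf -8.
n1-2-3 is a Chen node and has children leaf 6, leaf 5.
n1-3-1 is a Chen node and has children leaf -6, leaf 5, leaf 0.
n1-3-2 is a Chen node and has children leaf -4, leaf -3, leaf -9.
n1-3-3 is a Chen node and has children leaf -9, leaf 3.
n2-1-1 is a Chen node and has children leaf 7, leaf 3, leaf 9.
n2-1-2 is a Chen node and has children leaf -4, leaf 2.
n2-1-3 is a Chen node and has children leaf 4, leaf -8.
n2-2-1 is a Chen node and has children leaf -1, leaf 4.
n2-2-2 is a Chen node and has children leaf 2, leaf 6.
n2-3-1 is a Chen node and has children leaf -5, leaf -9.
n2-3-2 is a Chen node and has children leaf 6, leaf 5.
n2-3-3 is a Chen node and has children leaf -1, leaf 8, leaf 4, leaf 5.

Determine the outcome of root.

n1-1-1 (Chen): max(-5, 7, 9, -8) = 9
n1-1-2 (Chen): max(1, 5) = 5
n1-1-3 (Chen): max(2, -5) = 2
n1-1 (Uma): min(9, 5, 2) = 2
n1-2-1 (Chen): max(-3, 9) = 9
n1-2-2 (Chen): max(3, -8) = 3
n1-2-3 (Chen): max(6, 5) = 6
n1-2 (Uma): min(9, 3, 6) = 3
n1-3-1 (Chen): max(-6, 5, 0) = 5
n1-3-2 (Chen): max(-4, -3, -9) = -3
n1-3-3 (Chen): max(-9, 3) = 3
n1-3 (Uma): min(5, -3, 3) = -3
n1 (Chen): max(2, 3, -3) = 3
n2-1-1 (Chen): max(7, 3, 9) = 9
n2-1-2 (Chen): max(-4, 2) = 2
n2-1-3 (Chen): max(4, -8) = 4
n2-1 (Uma): min(9, 2, 4) = 2
n2-2-1 (Chen): max(-1, 4) = 4
n2-2-2 (Chen): max(2, 6) = 6
n2-2 (Uma): min(4, 6) = 4
n2-3-1 (Chen): max(-5, -9) = -5
n2-3-2 (Chen): max(6, 5) = 6
n2-3-3 (Chen): max(-1, 8, 4, 5) = 8
n2-3 (Uma): min(-5, 6, 8) = -5
n2 (Chen): max(2, 4, -5) = 4
root (Uma): min(3, 4) = 3

3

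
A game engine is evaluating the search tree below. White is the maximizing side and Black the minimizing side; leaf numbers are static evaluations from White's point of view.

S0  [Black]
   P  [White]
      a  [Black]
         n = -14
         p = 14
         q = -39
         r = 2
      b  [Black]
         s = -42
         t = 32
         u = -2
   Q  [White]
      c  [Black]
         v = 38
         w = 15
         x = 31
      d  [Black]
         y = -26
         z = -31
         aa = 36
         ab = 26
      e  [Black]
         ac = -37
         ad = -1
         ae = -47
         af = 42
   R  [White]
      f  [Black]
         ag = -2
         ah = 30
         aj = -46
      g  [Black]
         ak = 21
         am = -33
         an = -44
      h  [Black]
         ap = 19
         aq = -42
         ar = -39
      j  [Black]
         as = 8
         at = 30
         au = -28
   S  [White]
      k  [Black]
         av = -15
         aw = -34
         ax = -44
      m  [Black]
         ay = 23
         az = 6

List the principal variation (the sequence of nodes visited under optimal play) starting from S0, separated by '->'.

S0 -> P -> a -> q

a (Black): min(-14, 14, -39, 2) = -39
b (Black): min(-42, 32, -2) = -42
P (White): max(-39, -42) = -39
c (Black): min(38, 15, 31) = 15
d (Black): min(-26, -31, 36, 26) = -31
e (Black): min(-37, -1, -47, 42) = -47
Q (White): max(15, -31, -47) = 15
f (Black): min(-2, 30, -46) = -46
g (Black): min(21, -33, -44) = -44
h (Black): min(19, -42, -39) = -42
j (Black): min(8, 30, -28) = -28
R (White): max(-46, -44, -42, -28) = -28
k (Black): min(-15, -34, -44) = -44
m (Black): min(23, 6) = 6
S (White): max(-44, 6) = 6
S0 (Black): min(-39, 15, -28, 6) = -39
At S0, Black picks P (lowest: -39).
At P, White picks a (highest: -39).
At a, Black picks q (lowest: -39).
Terminal value -39.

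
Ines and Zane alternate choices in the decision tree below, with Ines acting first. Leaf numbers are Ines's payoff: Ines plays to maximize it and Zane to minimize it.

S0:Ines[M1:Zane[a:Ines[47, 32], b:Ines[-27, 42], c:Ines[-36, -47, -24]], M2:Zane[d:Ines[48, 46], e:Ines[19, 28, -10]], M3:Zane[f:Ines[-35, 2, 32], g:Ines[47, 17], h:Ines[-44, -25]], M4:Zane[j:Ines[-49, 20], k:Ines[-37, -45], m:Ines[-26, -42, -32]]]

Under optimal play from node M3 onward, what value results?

-25

f (Ines): max(-35, 2, 32) = 32
g (Ines): max(47, 17) = 47
h (Ines): max(-44, -25) = -25
M3 (Zane): min(32, 47, -25) = -25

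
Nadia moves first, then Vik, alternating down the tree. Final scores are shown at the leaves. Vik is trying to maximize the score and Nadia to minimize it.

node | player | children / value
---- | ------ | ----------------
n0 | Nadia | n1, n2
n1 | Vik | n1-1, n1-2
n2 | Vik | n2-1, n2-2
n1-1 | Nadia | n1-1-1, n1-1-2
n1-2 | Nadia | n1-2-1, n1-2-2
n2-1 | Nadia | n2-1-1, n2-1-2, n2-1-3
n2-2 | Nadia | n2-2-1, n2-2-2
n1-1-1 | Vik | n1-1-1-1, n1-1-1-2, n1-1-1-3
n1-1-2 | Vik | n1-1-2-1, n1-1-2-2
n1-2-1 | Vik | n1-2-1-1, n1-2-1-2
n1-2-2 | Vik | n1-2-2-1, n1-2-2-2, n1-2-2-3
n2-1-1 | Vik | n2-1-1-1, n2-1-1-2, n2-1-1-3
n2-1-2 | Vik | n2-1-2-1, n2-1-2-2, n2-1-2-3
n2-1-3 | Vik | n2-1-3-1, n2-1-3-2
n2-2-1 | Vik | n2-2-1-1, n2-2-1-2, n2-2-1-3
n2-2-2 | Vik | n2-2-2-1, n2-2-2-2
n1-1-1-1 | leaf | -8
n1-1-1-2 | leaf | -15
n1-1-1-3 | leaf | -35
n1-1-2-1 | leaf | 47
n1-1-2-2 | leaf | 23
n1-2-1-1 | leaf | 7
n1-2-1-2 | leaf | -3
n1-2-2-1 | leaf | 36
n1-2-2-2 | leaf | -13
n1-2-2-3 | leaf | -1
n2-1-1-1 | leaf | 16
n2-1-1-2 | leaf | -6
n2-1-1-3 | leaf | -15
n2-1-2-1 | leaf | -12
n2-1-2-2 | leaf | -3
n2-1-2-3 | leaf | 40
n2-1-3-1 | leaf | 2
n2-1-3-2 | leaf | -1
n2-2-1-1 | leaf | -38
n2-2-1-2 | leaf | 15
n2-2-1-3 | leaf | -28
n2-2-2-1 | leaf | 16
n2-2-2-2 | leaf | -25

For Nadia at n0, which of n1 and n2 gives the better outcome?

n1

n1-1-1 (Vik): max(-8, -15, -35) = -8
n1-1-2 (Vik): max(47, 23) = 47
n1-1 (Nadia): min(-8, 47) = -8
n1-2-1 (Vik): max(7, -3) = 7
n1-2-2 (Vik): max(36, -13, -1) = 36
n1-2 (Nadia): min(7, 36) = 7
n1 (Vik): max(-8, 7) = 7
n2-1-1 (Vik): max(16, -6, -15) = 16
n2-1-2 (Vik): max(-12, -3, 40) = 40
n2-1-3 (Vik): max(2, -1) = 2
n2-1 (Nadia): min(16, 40, 2) = 2
n2-2-1 (Vik): max(-38, 15, -28) = 15
n2-2-2 (Vik): max(16, -25) = 16
n2-2 (Nadia): min(15, 16) = 15
n2 (Vik): max(2, 15) = 15
Nadia prefers the lower value; n1=7, n2=15. n1 is better since 7 < 15.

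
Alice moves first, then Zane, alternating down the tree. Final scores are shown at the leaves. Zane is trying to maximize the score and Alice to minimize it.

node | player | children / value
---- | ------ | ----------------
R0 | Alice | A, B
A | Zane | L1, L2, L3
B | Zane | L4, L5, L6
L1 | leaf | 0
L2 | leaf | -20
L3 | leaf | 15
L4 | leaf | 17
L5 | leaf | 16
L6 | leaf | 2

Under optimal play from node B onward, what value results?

B (Zane): max(17, 16, 2) = 17

17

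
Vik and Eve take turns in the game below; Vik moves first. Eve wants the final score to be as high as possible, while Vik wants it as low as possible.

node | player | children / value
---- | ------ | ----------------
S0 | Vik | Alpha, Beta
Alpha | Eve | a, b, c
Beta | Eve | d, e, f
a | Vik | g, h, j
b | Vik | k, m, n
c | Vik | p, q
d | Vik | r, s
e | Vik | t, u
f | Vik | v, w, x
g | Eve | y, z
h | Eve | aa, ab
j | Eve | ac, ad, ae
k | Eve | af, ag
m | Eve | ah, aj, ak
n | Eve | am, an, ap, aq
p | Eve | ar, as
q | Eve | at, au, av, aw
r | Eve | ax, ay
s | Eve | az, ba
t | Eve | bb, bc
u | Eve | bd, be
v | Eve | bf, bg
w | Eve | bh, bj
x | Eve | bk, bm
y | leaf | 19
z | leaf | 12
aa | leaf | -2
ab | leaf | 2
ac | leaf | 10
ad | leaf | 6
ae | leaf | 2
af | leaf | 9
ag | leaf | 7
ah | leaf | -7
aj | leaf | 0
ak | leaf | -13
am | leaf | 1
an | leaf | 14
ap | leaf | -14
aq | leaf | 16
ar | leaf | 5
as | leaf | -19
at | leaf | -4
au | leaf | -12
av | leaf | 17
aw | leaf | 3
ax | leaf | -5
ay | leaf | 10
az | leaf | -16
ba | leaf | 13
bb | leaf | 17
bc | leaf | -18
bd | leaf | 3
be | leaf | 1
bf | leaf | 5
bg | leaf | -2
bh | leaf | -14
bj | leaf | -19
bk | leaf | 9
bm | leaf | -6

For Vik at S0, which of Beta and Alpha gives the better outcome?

Alpha

r (Eve): max(-5, 10) = 10
s (Eve): max(-16, 13) = 13
d (Vik): min(10, 13) = 10
t (Eve): max(17, -18) = 17
u (Eve): max(3, 1) = 3
e (Vik): min(17, 3) = 3
v (Eve): max(5, -2) = 5
w (Eve): max(-14, -19) = -14
x (Eve): max(9, -6) = 9
f (Vik): min(5, -14, 9) = -14
Beta (Eve): max(10, 3, -14) = 10
g (Eve): max(19, 12) = 19
h (Eve): max(-2, 2) = 2
j (Eve): max(10, 6, 2) = 10
a (Vik): min(19, 2, 10) = 2
k (Eve): max(9, 7) = 9
m (Eve): max(-7, 0, -13) = 0
n (Eve): max(1, 14, -14, 16) = 16
b (Vik): min(9, 0, 16) = 0
p (Eve): max(5, -19) = 5
q (Eve): max(-4, -12, 17, 3) = 17
c (Vik): min(5, 17) = 5
Alpha (Eve): max(2, 0, 5) = 5
Vik prefers the lower value; Beta=10, Alpha=5. Alpha is better since 5 < 10.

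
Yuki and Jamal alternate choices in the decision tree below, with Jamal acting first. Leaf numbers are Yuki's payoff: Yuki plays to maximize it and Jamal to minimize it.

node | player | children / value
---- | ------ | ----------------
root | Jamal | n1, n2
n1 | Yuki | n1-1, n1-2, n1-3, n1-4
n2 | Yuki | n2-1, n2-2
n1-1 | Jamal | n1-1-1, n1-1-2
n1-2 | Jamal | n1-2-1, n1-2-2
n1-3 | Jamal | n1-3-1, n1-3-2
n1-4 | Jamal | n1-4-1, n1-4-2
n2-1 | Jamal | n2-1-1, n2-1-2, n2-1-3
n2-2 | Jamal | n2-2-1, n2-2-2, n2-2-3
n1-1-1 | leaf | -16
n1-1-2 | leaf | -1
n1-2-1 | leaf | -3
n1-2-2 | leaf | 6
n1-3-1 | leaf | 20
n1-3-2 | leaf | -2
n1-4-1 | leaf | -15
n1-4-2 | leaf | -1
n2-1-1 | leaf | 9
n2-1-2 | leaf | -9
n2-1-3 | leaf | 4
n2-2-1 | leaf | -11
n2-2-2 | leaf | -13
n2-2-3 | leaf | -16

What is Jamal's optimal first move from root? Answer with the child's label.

n2

n1-1 (Jamal): min(-16, -1) = -16
n1-2 (Jamal): min(-3, 6) = -3
n1-3 (Jamal): min(20, -2) = -2
n1-4 (Jamal): min(-15, -1) = -15
n1 (Yuki): max(-16, -3, -2, -15) = -2
n2-1 (Jamal): min(9, -9, 4) = -9
n2-2 (Jamal): min(-11, -13, -16) = -16
n2 (Yuki): max(-9, -16) = -9
root (Jamal): min(-2, -9) = -9
Jamal at root wants the lowest of {n1=-2, n2=-9}, so chooses n2.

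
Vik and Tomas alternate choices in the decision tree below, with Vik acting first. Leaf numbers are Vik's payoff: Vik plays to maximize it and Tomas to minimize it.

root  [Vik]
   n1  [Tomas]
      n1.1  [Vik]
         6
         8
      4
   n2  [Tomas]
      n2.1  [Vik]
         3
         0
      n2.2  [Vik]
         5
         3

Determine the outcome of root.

n1.1 (Vik): max(6, 8) = 8
n1 (Tomas): min(8, 4) = 4
n2.1 (Vik): max(3, 0) = 3
n2.2 (Vik): max(5, 3) = 5
n2 (Tomas): min(3, 5) = 3
root (Vik): max(4, 3) = 4

4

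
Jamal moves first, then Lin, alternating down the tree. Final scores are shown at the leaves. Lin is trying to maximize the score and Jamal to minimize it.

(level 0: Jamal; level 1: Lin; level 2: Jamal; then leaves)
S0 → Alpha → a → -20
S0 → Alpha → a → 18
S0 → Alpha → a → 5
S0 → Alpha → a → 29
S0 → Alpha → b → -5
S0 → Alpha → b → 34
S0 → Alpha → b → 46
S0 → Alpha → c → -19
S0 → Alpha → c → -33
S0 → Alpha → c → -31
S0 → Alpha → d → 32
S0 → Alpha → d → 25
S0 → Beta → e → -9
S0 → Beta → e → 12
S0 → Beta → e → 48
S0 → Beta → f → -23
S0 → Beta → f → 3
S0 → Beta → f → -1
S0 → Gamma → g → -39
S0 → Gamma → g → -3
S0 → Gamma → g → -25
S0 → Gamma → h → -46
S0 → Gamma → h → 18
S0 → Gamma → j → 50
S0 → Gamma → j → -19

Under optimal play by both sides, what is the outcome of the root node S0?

a (Jamal): min(-20, 18, 5, 29) = -20
b (Jamal): min(-5, 34, 46) = -5
c (Jamal): min(-19, -33, -31) = -33
d (Jamal): min(32, 25) = 25
Alpha (Lin): max(-20, -5, -33, 25) = 25
e (Jamal): min(-9, 12, 48) = -9
f (Jamal): min(-23, 3, -1) = -23
Beta (Lin): max(-9, -23) = -9
g (Jamal): min(-39, -3, -25) = -39
h (Jamal): min(-46, 18) = -46
j (Jamal): min(50, -19) = -19
Gamma (Lin): max(-39, -46, -19) = -19
S0 (Jamal): min(25, -9, -19) = -19

-19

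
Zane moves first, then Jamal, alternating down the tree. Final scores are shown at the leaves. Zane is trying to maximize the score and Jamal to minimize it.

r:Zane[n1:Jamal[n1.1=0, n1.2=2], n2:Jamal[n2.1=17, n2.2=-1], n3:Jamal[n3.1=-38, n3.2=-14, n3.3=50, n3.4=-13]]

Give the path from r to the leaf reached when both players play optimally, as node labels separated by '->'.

r -> n1 -> n1.1

n1 (Jamal): min(0, 2) = 0
n2 (Jamal): min(17, -1) = -1
n3 (Jamal): min(-38, -14, 50, -13) = -38
r (Zane): max(0, -1, -38) = 0
At r, Zane picks n1 (highest: 0).
At n1, Jamal picks n1.1 (lowest: 0).
Terminal value 0.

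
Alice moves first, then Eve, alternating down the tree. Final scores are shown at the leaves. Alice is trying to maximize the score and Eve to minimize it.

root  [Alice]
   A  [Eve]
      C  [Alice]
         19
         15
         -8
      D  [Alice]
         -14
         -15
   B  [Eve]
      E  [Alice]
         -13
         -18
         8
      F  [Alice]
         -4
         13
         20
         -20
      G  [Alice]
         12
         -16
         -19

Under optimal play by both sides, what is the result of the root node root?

C (Alice): max(19, 15, -8) = 19
D (Alice): max(-14, -15) = -14
A (Eve): min(19, -14) = -14
E (Alice): max(-13, -18, 8) = 8
F (Alice): max(-4, 13, 20, -20) = 20
G (Alice): max(12, -16, -19) = 12
B (Eve): min(8, 20, 12) = 8
root (Alice): max(-14, 8) = 8

8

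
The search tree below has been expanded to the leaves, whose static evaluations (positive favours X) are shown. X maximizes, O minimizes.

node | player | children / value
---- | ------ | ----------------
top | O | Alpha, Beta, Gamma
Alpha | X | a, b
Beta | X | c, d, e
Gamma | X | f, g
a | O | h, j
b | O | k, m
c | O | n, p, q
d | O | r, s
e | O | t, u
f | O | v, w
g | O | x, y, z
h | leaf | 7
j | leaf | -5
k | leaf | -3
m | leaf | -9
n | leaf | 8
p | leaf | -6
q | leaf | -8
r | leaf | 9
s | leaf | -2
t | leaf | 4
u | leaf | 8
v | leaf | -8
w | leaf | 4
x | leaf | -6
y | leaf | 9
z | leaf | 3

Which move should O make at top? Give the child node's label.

Gamma

a (O): min(7, -5) = -5
b (O): min(-3, -9) = -9
Alpha (X): max(-5, -9) = -5
c (O): min(8, -6, -8) = -8
d (O): min(9, -2) = -2
e (O): min(4, 8) = 4
Beta (X): max(-8, -2, 4) = 4
f (O): min(-8, 4) = -8
g (O): min(-6, 9, 3) = -6
Gamma (X): max(-8, -6) = -6
top (O): min(-5, 4, -6) = -6
O at top wants the lowest of {Alpha=-5, Beta=4, Gamma=-6}, so chooses Gamma.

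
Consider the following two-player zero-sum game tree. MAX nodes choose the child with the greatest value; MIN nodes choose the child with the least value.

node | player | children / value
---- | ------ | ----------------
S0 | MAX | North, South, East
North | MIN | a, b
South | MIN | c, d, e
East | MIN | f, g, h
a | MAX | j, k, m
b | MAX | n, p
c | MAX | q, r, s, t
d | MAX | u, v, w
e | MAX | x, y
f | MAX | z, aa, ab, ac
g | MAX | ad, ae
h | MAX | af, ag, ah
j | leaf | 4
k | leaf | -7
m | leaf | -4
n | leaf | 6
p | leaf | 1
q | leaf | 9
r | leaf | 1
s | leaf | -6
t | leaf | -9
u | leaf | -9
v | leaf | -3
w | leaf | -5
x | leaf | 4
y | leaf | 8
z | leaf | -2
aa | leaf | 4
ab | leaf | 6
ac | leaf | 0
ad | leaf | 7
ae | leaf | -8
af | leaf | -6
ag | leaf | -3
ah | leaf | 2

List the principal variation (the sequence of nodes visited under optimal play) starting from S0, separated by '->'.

a (MAX): max(4, -7, -4) = 4
b (MAX): max(6, 1) = 6
North (MIN): min(4, 6) = 4
c (MAX): max(9, 1, -6, -9) = 9
d (MAX): max(-9, -3, -5) = -3
e (MAX): max(4, 8) = 8
South (MIN): min(9, -3, 8) = -3
f (MAX): max(-2, 4, 6, 0) = 6
g (MAX): max(7, -8) = 7
h (MAX): max(-6, -3, 2) = 2
East (MIN): min(6, 7, 2) = 2
S0 (MAX): max(4, -3, 2) = 4
At S0, MAX picks North (highest: 4).
At North, MIN picks a (lowest: 4).
At a, MAX picks j (highest: 4).
Terminal value 4.

S0 -> North -> a -> j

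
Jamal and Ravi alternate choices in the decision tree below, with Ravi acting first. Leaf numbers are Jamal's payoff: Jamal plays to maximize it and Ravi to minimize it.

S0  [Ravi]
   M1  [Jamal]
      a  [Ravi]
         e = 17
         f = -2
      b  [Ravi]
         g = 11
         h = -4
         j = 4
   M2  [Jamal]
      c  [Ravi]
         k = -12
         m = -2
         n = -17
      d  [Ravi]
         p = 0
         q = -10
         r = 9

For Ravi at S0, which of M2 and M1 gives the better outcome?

c (Ravi): min(-12, -2, -17) = -17
d (Ravi): min(0, -10, 9) = -10
M2 (Jamal): max(-17, -10) = -10
a (Ravi): min(17, -2) = -2
b (Ravi): min(11, -4, 4) = -4
M1 (Jamal): max(-2, -4) = -2
Ravi prefers the lower value; M2=-10, M1=-2. M2 is better since -10 < -2.

M2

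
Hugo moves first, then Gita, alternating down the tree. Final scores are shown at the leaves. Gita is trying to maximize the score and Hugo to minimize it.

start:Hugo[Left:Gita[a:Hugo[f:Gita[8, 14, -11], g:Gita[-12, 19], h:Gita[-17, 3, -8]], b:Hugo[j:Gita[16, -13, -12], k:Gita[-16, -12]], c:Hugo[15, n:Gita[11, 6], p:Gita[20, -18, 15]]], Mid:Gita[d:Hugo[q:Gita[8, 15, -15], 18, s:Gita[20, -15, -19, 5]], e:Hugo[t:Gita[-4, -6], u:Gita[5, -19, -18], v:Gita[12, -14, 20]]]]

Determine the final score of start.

f (Gita): max(8, 14, -11) = 14
g (Gita): max(-12, 19) = 19
h (Gita): max(-17, 3, -8) = 3
a (Hugo): min(14, 19, 3) = 3
j (Gita): max(16, -13, -12) = 16
k (Gita): max(-16, -12) = -12
b (Hugo): min(16, -12) = -12
n (Gita): max(11, 6) = 11
p (Gita): max(20, -18, 15) = 20
c (Hugo): min(15, 11, 20) = 11
Left (Gita): max(3, -12, 11) = 11
q (Gita): max(8, 15, -15) = 15
s (Gita): max(20, -15, -19, 5) = 20
d (Hugo): min(15, 18, 20) = 15
t (Gita): max(-4, -6) = -4
u (Gita): max(5, -19, -18) = 5
v (Gita): max(12, -14, 20) = 20
e (Hugo): min(-4, 5, 20) = -4
Mid (Gita): max(15, -4) = 15
start (Hugo): min(11, 15) = 11

11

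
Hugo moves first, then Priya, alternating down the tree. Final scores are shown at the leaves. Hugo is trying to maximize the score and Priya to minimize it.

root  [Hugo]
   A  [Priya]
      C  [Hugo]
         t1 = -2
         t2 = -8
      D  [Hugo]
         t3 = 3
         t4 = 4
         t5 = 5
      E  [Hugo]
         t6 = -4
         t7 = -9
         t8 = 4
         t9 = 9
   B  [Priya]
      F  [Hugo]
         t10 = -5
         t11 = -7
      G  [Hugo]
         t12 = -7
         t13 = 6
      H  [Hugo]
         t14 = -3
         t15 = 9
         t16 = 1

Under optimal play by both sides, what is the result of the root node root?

-2

C (Hugo): max(-2, -8) = -2
D (Hugo): max(3, 4, 5) = 5
E (Hugo): max(-4, -9, 4, 9) = 9
A (Priya): min(-2, 5, 9) = -2
F (Hugo): max(-5, -7) = -5
G (Hugo): max(-7, 6) = 6
H (Hugo): max(-3, 9, 1) = 9
B (Priya): min(-5, 6, 9) = -5
root (Hugo): max(-2, -5) = -2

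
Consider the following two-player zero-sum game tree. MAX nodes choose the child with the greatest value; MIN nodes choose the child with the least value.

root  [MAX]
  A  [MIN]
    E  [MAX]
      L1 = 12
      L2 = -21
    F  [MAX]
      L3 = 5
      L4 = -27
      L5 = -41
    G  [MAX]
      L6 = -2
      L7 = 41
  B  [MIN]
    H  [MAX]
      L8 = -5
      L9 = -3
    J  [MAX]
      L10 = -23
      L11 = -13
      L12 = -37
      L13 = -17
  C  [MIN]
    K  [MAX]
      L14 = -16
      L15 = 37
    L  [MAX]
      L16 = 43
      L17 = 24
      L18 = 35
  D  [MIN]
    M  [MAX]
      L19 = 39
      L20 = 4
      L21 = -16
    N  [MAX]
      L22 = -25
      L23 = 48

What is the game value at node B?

H (MAX): max(-5, -3) = -3
J (MAX): max(-23, -13, -37, -17) = -13
B (MIN): min(-3, -13) = -13

-13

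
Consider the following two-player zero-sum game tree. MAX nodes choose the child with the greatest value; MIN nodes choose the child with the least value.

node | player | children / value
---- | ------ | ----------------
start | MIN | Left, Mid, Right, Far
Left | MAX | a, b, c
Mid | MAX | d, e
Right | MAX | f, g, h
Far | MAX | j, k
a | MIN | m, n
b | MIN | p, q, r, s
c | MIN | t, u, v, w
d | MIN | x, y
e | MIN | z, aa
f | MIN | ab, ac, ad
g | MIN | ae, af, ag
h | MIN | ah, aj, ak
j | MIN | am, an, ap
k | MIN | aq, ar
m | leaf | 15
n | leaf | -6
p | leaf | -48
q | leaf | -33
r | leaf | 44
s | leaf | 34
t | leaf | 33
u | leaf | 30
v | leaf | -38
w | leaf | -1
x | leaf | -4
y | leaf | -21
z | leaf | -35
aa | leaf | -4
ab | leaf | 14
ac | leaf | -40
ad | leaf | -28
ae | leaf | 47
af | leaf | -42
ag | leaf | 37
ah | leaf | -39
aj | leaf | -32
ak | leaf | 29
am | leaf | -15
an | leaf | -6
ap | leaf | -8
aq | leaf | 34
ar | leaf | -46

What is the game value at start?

-39

a (MIN): min(15, -6) = -6
b (MIN): min(-48, -33, 44, 34) = -48
c (MIN): min(33, 30, -38, -1) = -38
Left (MAX): max(-6, -48, -38) = -6
d (MIN): min(-4, -21) = -21
e (MIN): min(-35, -4) = -35
Mid (MAX): max(-21, -35) = -21
f (MIN): min(14, -40, -28) = -40
g (MIN): min(47, -42, 37) = -42
h (MIN): min(-39, -32, 29) = -39
Right (MAX): max(-40, -42, -39) = -39
j (MIN): min(-15, -6, -8) = -15
k (MIN): min(34, -46) = -46
Far (MAX): max(-15, -46) = -15
start (MIN): min(-6, -21, -39, -15) = -39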